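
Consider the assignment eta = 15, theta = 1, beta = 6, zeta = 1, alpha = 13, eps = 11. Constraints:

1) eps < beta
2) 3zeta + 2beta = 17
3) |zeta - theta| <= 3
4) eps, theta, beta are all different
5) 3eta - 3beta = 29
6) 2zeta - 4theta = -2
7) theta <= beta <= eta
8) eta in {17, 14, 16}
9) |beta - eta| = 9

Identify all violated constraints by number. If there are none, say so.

Constraints 1, 2, 5, and 8 do not hold.

1) eps = 11, beta = 6; 11 ≥ 6 (want <) — violated.
2) 3zeta + 2beta = 3(1) + 2(6) = 15, not 17 — violated.
3) |1 - 1| = 0; 0 ≤ 3 — satisfied.
4) values 11, 1, 6 are pairwise distinct — satisfied.
5) 3eta - 3beta = 3(15) - 3(6) = 27, not 29 — violated.
6) 2zeta - 4theta = 2(1) - 4(1) = -2 — satisfied.
7) values 1 <= 6 <= 15 — satisfied.
8) eta = 15 is not in {17, 14, 16} — violated.
9) |6 - 15| = 9 — satisfied.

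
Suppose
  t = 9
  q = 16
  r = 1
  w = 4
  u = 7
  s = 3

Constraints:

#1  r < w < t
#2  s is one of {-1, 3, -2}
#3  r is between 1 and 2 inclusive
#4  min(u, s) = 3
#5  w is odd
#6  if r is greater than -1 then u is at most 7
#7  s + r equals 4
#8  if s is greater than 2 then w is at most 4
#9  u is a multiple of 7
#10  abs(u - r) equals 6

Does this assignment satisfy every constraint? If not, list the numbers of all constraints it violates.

#1 values 1 < 4 < 9 — holds.
#2 s = 3 is in {-1, 3, -2} — holds.
#3 r = 1 lies in [1, 2] — holds.
#4 min(7, 3) = 3 — holds.
#5 w = 4 is even — fails.
#6 r = 1 > -1, so we need u ≤ 7; u = 7 ≤ 7 — holds.
#7 s + r = 3 + 1 = 4 — holds.
#8 s = 3 > 2, so we need w ≤ 4; w = 4 ≤ 4 — holds.
#9 7 / 7 = 1, so 7 divides 7 — holds.
#10 abs(7 - 1) = 6 — holds.

No — constraint 5 is not satisfied.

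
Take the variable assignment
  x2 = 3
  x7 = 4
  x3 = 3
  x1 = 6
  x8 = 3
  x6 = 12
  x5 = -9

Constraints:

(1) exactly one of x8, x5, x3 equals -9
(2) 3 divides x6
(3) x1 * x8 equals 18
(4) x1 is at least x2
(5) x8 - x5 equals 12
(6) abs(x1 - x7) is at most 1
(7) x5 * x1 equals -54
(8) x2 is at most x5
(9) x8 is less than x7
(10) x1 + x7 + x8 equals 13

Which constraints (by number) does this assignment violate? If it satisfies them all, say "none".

Constraints 6 and 8 are violated.

(1) x8=3, x5=-9, x3=3; 1 of them equals -9 — satisfied.
(2) 12 / 3 = 4, so 3 divides 12 — satisfied.
(3) x1 * x8 = 6 * 3 = 18 — satisfied.
(4) x1 = 6, x2 = 3; 6 ≥ 3 — satisfied.
(5) x8 - x5 = 3 - (-9) = 12 — satisfied.
(6) abs(6 - 4) = 2; 2 > 1, exceeds bound 1 — violated.
(7) x5 * x1 = -9 * 6 = -54 — satisfied.
(8) x2 = 3, x5 = -9; 3 > -9 (want ≤) — violated.
(9) x8 = 3, x7 = 4; 3 < 4 — satisfied.
(10) x1 + x7 + x8 = 6 + 4 + 3 = 13 — satisfied.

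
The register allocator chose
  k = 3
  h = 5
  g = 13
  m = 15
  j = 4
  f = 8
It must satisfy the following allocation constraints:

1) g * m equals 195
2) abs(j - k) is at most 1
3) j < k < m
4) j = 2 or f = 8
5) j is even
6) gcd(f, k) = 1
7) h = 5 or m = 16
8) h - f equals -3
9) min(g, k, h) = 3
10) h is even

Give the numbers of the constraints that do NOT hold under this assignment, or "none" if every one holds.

1) g * m = 13 * 15 = 195 — satisfied.
2) abs(4 - 3) = 1; 1 ≤ 1 — satisfied.
3) values 4, 3, 15; j = 4 is not < k = 3 — violated.
4) j = 4 ≠ 2, but f = 8 = 8 (second disjunct) — satisfied.
5) j = 4 is even — satisfied.
6) gcd(8, 3) = 1 — satisfied.
7) h = 5 = 5 (first disjunct) — satisfied.
8) h - f = 5 - 8 = -3 — satisfied.
9) min(13, 3, 5) = 3 — satisfied.
10) h = 5 is odd — violated.

Constraints 3, 10 are violated.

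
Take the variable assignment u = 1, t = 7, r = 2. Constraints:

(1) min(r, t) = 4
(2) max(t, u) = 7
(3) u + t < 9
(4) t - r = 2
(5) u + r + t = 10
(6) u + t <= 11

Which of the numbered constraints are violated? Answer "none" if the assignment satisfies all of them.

The assignment fails constraints 1, 4.

(1) min(2, 7) = 2, not 4 — violated.
(2) max(7, 1) = 7 — OK.
(3) u + t = 1 + 7 = 8; 8 < 9 — OK.
(4) t - r = 7 - 2 = 5, not 2 — violated.
(5) u + r + t = 1 + 2 + 7 = 10 — OK.
(6) u + t = 1 + 7 = 8; 8 ≤ 11 — OK.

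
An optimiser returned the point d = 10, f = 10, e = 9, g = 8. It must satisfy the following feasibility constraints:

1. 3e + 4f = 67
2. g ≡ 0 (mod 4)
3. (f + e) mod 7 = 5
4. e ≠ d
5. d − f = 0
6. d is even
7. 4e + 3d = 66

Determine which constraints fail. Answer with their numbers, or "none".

No violations.

1. 3e + 4f = 3(9) + 4(10) = 67 — holds.
2. 8 mod 4 = 0 — holds.
3. f + e = 19; 19 mod 7 = 5 — holds.
4. e = 9, d = 10; distinct — holds.
5. d − f = 10 − 10 = 0 — holds.
6. d = 10 is even — holds.
7. 4e + 3d = 4(9) + 3(10) = 66 — holds.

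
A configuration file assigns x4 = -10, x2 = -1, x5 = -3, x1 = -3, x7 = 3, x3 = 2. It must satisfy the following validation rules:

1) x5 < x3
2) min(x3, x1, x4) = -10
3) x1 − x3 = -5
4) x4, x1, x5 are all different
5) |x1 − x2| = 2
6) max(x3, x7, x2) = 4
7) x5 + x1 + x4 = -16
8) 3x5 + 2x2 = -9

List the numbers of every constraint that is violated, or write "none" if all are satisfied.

The assignment fails constraints 4, 6, 8.

1) x5 = -3, x3 = 2; -3 < 2  ✔
2) min(2, -3, -10) = -10  ✔
3) x1 − x3 = -3 − 2 = -5  ✔
4) x1 = x5 = -3, not all different  ✘
5) |-3 − (-1)| = 2  ✔
6) max(2, 3, -1) = 3, not 4  ✘
7) x5 + x1 + x4 = -3 + (-3) + (-10) = -16  ✔
8) 3x5 + 2x2 = 3(-3) + 2(-1) = -11, not -9  ✘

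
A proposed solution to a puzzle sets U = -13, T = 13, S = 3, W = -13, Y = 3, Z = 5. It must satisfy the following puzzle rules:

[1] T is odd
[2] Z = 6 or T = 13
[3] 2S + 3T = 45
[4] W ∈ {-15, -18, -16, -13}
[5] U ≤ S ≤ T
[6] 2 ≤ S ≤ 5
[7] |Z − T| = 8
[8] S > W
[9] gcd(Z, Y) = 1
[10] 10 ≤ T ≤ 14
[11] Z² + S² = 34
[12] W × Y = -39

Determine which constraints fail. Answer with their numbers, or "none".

The assignment satisfies every constraint.

[1] T = 13 is odd — OK.
[2] Z = 5 ≠ 6, but T = 13 = 13 (second disjunct) — OK.
[3] 2S + 3T = 2(3) + 3(13) = 45 — OK.
[4] W = -13 is in {-15, -18, -16, -13} — OK.
[5] values -13 ≤ 3 ≤ 13 — OK.
[6] S = 3 lies in [2, 5] — OK.
[7] |5 − 13| = 8 — OK.
[8] S = 3, W = -13; 3 > -13 — OK.
[9] gcd(5, 3) = 1 — OK.
[10] T = 13 lies in [10, 14] — OK.
[11] Z² + S² = 5² + 3² = 25 + 9 = 34 — OK.
[12] W × Y = -13 × 3 = -39 — OK.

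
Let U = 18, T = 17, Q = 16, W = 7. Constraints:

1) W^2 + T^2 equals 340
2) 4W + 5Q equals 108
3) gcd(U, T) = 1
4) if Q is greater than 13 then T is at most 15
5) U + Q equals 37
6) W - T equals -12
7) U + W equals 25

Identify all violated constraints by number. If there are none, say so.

1) W^2 + T^2 = 7^2 + 17^2 = 49 + 289 = 338, not 340 — fails.
2) 4W + 5Q = 4(7) + 5(16) = 108 — holds.
3) gcd(18, 17) = 1 — holds.
4) Q = 16 > 13, so we need T ≤ 15; but T = 17 > 15 — fails.
5) U + Q = 18 + 16 = 34, not 37 — fails.
6) W - T = 7 - 17 = -10, not -12 — fails.
7) U + W = 18 + 7 = 25 — holds.

No — constraints 1, 4, 5, and 6 are not satisfied.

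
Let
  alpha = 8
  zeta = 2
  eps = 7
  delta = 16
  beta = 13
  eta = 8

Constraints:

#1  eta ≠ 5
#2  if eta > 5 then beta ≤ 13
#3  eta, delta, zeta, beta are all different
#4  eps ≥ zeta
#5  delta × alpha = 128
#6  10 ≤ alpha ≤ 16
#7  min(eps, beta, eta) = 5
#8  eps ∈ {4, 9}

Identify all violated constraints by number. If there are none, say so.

The assignment fails constraints 6, 7, and 8.

#1 eta = 8, and 8 ≠ 5 — holds.
#2 eta = 8 > 5, so we need beta ≤ 13; beta = 13 ≤ 13 — holds.
#3 values 8, 16, 2, 13 are pairwise distinct — holds.
#4 eps = 7, zeta = 2; 7 ≥ 2 — holds.
#5 delta × alpha = 16 × 8 = 128 — holds.
#6 alpha = 8 is outside [10, 16] — does not hold.
#7 min(7, 13, 8) = 7, not 5 — does not hold.
#8 eps = 7 is not in {4, 9} — does not hold.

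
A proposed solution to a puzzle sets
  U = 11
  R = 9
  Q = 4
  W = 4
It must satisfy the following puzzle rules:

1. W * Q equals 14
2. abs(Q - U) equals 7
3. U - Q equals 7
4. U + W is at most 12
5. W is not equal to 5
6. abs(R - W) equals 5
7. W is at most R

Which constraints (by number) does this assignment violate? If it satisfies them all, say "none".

1. W * Q = 4 * 4 = 16, not 14  false
2. abs(4 - 11) = 7  true
3. U - Q = 11 - 4 = 7  true
4. U + W = 11 + 4 = 15; 15 > 12, bound 12 not met  false
5. W = 4, and 4 ≠ 5  true
6. abs(9 - 4) = 5  true
7. W = 4, R = 9; 4 ≤ 9  true

The assignment fails constraints 1 and 4.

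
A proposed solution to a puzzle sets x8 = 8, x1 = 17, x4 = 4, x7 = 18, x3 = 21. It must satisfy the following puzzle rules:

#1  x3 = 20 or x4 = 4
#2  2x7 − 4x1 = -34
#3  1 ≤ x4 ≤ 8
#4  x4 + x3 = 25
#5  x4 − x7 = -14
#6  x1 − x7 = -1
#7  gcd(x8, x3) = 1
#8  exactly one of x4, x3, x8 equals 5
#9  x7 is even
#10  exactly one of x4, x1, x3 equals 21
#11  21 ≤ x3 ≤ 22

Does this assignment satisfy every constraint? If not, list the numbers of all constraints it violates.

#1 x3 = 21 ≠ 20, but x4 = 4 = 4 (second disjunct)  yes
#2 2x7 − 4x1 = 2(18) − 4(17) = -32, not -34  no
#3 x4 = 4 lies in [1, 8]  yes
#4 x4 + x3 = 4 + 21 = 25  yes
#5 x4 − x7 = 4 − 18 = -14  yes
#6 x1 − x7 = 17 − 18 = -1  yes
#7 gcd(8, 21) = 1  yes
#8 x4=4, x3=21, x8=8; 0 of them equal 5, not exactly one  no
#9 x7 = 18 is even  yes
#10 x4=4, x1=17, x3=21; 1 of them equals 21  yes
#11 x3 = 21 lies in [21, 22]  yes

No — constraints 2, 8 are not satisfied.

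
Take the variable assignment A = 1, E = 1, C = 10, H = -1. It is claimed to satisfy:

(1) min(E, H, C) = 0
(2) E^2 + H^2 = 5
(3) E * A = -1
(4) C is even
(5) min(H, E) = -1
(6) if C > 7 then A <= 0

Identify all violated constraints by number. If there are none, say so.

Constraints 1, 2, 3, and 6 are violated.

(1) min(1, -1, 10) = -1, not 0 — violated.
(2) E^2 + H^2 = 1^2 + (-1)^2 = 1 + 1 = 2, not 5 — violated.
(3) E * A = 1 * 1 = 1, not -1 — violated.
(4) C = 10 is even — OK.
(5) min(-1, 1) = -1 — OK.
(6) C = 10 > 7, so we need A ≤ 0; but A = 1 > 0 — violated.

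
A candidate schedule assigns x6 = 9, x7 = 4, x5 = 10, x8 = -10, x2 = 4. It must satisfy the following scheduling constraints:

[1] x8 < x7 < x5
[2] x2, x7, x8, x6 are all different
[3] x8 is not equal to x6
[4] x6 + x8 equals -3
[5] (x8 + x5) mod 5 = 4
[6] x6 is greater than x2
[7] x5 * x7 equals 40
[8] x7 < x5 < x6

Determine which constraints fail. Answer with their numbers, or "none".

[1] values -10 < 4 < 10  ✔
[2] x2 = x7 = 4, not all different  ✘
[3] x8 = -10, x6 = 9; distinct  ✔
[4] x6 + x8 = 9 + (-10) = -1, not -3  ✘
[5] x8 + x5 = 0; 0 mod 5 = 0, not 4  ✘
[6] x6 = 9, x2 = 4; 9 > 4  ✔
[7] x5 * x7 = 10 * 4 = 40  ✔
[8] values 4, 10, 9; x5 = 10 is not < x6 = 9  ✘

Constraints 2, 4, 5, 8 do not hold.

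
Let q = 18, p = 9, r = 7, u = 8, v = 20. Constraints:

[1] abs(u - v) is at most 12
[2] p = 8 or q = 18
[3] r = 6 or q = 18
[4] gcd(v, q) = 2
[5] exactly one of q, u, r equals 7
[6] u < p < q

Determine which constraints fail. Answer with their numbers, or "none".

[1] abs(8 - 20) = 12; 12 ≤ 12  OK
[2] p = 9 ≠ 8, but q = 18 = 18 (second disjunct)  OK
[3] r = 7 ≠ 6, but q = 18 = 18 (second disjunct)  OK
[4] gcd(20, 18) = 2  OK
[5] q=18, u=8, r=7; 1 of them equals 7  OK
[6] values 8 < 9 < 18  OK

No violations.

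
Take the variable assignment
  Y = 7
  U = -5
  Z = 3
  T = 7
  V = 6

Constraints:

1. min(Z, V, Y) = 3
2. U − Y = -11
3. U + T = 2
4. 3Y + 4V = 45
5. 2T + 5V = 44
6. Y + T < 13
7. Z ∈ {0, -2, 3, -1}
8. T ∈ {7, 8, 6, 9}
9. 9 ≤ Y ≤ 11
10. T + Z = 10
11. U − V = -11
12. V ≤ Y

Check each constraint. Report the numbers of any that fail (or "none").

1. min(3, 6, 7) = 3  yes
2. U − Y = -5 − 7 = -12, not -11  no
3. U + T = -5 + 7 = 2  yes
4. 3Y + 4V = 3(7) + 4(6) = 45  yes
5. 2T + 5V = 2(7) + 5(6) = 44  yes
6. Y + T = 7 + 7 = 14; 14 ≥ 13, bound 13 not met  no
7. Z = 3 is in {0, -2, 3, -1}  yes
8. T = 7 is in {7, 8, 6, 9}  yes
9. Y = 7 is outside [9, 11]  no
10. T + Z = 7 + 3 = 10  yes
11. U − V = -5 − 6 = -11  yes
12. V = 6, Y = 7; 6 ≤ 7  yes

No — constraints 2, 6, and 9 are not satisfied.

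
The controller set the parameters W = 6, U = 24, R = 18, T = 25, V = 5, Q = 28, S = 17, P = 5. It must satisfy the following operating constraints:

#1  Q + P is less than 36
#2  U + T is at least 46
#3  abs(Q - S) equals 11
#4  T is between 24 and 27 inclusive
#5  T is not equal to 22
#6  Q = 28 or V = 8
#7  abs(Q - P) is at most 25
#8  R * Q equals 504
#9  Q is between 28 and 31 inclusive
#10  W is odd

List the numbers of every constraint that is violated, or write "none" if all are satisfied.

#1 Q + P = 28 + 5 = 33; 33 < 36  ✓
#2 U + T = 24 + 25 = 49; 49 ≥ 46  ✓
#3 abs(28 - 17) = 11  ✓
#4 T = 25 lies in [24, 27]  ✓
#5 T = 25, and 25 ≠ 22  ✓
#6 Q = 28 = 28 (first disjunct)  ✓
#7 abs(28 - 5) = 23; 23 ≤ 25  ✓
#8 R * Q = 18 * 28 = 504  ✓
#9 Q = 28 lies in [28, 31]  ✓
#10 W = 6 is even  ✗

Constraint 10 does not hold.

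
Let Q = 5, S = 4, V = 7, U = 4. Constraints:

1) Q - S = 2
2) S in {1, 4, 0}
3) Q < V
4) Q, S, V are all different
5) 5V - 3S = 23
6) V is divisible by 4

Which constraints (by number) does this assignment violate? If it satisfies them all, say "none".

1) Q - S = 5 - 4 = 1, not 2 — violated.
2) S = 4 is in {1, 4, 0} — OK.
3) Q = 5, V = 7; 5 < 7 — OK.
4) values 5, 4, 7 are pairwise distinct — OK.
5) 5V - 3S = 5(7) - 3(4) = 23 — OK.
6) 7 = 4*1 + 3, so 4 does not divide 7 — violated.

No — constraints 1 and 6 are not satisfied.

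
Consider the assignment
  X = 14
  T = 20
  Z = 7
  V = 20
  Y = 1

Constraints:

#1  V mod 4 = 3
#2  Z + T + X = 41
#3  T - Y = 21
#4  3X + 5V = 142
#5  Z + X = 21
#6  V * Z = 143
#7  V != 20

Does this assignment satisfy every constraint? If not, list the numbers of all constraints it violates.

#1 20 mod 4 = 0, not 3 — fails.
#2 Z + T + X = 7 + 20 + 14 = 41 — holds.
#3 T - Y = 20 - 1 = 19, not 21 — fails.
#4 3X + 5V = 3(14) + 5(20) = 142 — holds.
#5 Z + X = 7 + 14 = 21 — holds.
#6 V * Z = 20 * 7 = 140, not 143 — fails.
#7 V = 20, but 20 is required to differ — fails.

Violated: 1, 3, 6, and 7.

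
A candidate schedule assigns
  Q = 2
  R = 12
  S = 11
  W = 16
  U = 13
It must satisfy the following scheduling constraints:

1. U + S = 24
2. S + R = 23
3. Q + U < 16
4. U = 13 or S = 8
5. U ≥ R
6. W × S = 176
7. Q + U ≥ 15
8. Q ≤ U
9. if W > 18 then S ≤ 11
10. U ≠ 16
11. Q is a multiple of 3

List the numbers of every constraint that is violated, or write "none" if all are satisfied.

1. U + S = 13 + 11 = 24 — holds.
2. S + R = 11 + 12 = 23 — holds.
3. Q + U = 2 + 13 = 15; 15 < 16 — holds.
4. U = 13 = 13 (first disjunct) — holds.
5. U = 13, R = 12; 13 ≥ 12 — holds.
6. W × S = 16 × 11 = 176 — holds.
7. Q + U = 2 + 13 = 15; 15 ≥ 15 — holds.
8. Q = 2, U = 13; 2 ≤ 13 — holds.
9. W = 16, not > 18; antecedent false, conditional vacuously true — holds.
10. U = 13, and 13 ≠ 16 — holds.
11. 2 = 3×0 + 2, so 3 does not divide 2 — does not hold.

The assignment fails constraint 11.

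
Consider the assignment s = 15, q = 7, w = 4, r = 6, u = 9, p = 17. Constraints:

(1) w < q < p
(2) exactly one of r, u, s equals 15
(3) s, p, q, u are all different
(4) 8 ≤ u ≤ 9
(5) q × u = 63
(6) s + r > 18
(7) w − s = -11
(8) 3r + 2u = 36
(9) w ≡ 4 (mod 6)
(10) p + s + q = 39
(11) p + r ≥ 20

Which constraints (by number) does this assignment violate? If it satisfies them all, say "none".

(1) values 4 < 7 < 17 — satisfied.
(2) r=6, u=9, s=15; 1 of them equals 15 — satisfied.
(3) values 15, 17, 7, 9 are pairwise distinct — satisfied.
(4) u = 9 lies in [8, 9] — satisfied.
(5) q × u = 7 × 9 = 63 — satisfied.
(6) s + r = 15 + 6 = 21; 21 > 18 — satisfied.
(7) w − s = 4 − 15 = -11 — satisfied.
(8) 3r + 2u = 3(6) + 2(9) = 36 — satisfied.
(9) 4 mod 6 = 4 — satisfied.
(10) p + s + q = 17 + 15 + 7 = 39 — satisfied.
(11) p + r = 17 + 6 = 23; 23 ≥ 20 — satisfied.

The assignment satisfies every constraint.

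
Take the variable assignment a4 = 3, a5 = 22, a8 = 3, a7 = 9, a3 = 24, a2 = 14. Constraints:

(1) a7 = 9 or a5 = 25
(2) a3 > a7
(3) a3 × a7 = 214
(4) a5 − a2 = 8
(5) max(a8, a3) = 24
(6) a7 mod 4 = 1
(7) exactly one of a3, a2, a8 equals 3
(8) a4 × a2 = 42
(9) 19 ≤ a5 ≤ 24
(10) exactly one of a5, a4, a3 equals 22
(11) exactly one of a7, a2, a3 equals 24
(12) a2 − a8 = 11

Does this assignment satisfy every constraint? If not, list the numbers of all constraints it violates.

Constraint 3 does not hold.

(1) a7 = 9 = 9 (first disjunct)  ✔
(2) a3 = 24, a7 = 9; 24 > 9  ✔
(3) a3 × a7 = 24 × 9 = 216, not 214  ✘
(4) a5 − a2 = 22 − 14 = 8  ✔
(5) max(3, 24) = 24  ✔
(6) 9 mod 4 = 1  ✔
(7) a3=24, a2=14, a8=3; 1 of them equals 3  ✔
(8) a4 × a2 = 3 × 14 = 42  ✔
(9) a5 = 22 lies in [19, 24]  ✔
(10) a5=22, a4=3, a3=24; 1 of them equals 22  ✔
(11) a7=9, a2=14, a3=24; 1 of them equals 24  ✔
(12) a2 − a8 = 14 − 3 = 11  ✔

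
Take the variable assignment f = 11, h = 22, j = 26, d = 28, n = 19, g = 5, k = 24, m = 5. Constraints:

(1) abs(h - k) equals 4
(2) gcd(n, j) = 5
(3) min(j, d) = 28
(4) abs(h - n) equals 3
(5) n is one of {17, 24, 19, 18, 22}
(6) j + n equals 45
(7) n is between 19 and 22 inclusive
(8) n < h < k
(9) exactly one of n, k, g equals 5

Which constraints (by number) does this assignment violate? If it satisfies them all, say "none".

No — constraints 1, 2, 3 are not satisfied.

(1) abs(22 - 24) = 2, not 4 — does not hold.
(2) gcd(19, 26) = 1, not 5 — does not hold.
(3) min(26, 28) = 26, not 28 — does not hold.
(4) abs(22 - 19) = 3 — holds.
(5) n = 19 is in {17, 24, 19, 18, 22} — holds.
(6) j + n = 26 + 19 = 45 — holds.
(7) n = 19 lies in [19, 22] — holds.
(8) values 19 < 22 < 24 — holds.
(9) n=19, k=24, g=5; 1 of them equals 5 — holds.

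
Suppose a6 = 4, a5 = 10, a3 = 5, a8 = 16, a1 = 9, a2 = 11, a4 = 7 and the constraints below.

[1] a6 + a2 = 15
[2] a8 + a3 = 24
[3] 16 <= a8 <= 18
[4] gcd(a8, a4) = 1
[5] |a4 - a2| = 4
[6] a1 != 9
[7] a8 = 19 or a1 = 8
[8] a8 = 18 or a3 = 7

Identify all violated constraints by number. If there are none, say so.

Violated: 2, 6, 7, 8.

[1] a6 + a2 = 4 + 11 = 15 — holds.
[2] a8 + a3 = 16 + 5 = 21, not 24 — does not hold.
[3] a8 = 16 lies in [16, 18] — holds.
[4] gcd(16, 7) = 1 — holds.
[5] |7 - 11| = 4 — holds.
[6] a1 = 9, but 9 is required to differ — does not hold.
[7] a8 = 16 ≠ 19 and a1 = 9 ≠ 8; both disjuncts false — does not hold.
[8] a8 = 16 ≠ 18 and a3 = 5 ≠ 7; both disjuncts false — does not hold.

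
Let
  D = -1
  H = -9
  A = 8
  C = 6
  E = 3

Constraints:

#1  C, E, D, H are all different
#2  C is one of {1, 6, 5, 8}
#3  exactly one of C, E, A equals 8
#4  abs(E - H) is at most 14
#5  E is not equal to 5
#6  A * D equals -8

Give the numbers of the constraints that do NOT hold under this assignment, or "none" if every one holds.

Yes — all constraints hold.

#1 values 6, 3, -1, -9 are pairwise distinct  true
#2 C = 6 is in {1, 6, 5, 8}  true
#3 C=6, E=3, A=8; 1 of them equals 8  true
#4 abs(3 - (-9)) = 12; 12 ≤ 14  true
#5 E = 3, and 3 ≠ 5  true
#6 A * D = 8 * (-1) = -8  true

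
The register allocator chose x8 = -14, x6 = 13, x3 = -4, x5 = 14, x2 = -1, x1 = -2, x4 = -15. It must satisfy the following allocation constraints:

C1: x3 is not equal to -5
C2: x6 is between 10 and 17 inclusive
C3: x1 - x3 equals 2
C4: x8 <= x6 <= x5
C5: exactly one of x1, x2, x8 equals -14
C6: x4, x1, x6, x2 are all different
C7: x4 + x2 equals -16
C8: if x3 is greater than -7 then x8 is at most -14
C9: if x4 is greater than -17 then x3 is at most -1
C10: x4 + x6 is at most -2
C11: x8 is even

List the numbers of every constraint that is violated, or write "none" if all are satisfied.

None — every constraint holds.

C1: x3 = -4, and -4 ≠ -5  OK
C2: x6 = 13 lies in [10, 17]  OK
C3: x1 - x3 = -2 - (-4) = 2  OK
C4: values -14 <= 13 <= 14  OK
C5: x1=-2, x2=-1, x8=-14; 1 of them equals -14  OK
C6: values -15, -2, 13, -1 are pairwise distinct  OK
C7: x4 + x2 = -15 + (-1) = -16  OK
C8: x3 = -4 > -7, so we need x8 ≤ -14; x8 = -14 ≤ -14  OK
C9: x4 = -15 > -17, so we need x3 ≤ -1; x3 = -4 ≤ -1  OK
C10: x4 + x6 = -15 + 13 = -2; -2 ≤ -2  OK
C11: x8 = -14 is even  OK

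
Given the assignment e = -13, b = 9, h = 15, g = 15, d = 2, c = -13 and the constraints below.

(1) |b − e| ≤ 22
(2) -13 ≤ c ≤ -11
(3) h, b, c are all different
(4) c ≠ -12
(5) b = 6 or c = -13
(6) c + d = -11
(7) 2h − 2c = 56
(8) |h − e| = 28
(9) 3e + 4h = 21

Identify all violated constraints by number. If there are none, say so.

(1) |9 − (-13)| = 22; 22 ≤ 22  ✔
(2) c = -13 lies in [-13, -11]  ✔
(3) values 15, 9, -13 are pairwise distinct  ✔
(4) c = -13, and -13 ≠ -12  ✔
(5) b = 9 ≠ 6, but c = -13 = -13 (second disjunct)  ✔
(6) c + d = -13 + 2 = -11  ✔
(7) 2h − 2c = 2(15) − 2(-13) = 56  ✔
(8) |15 − (-13)| = 28  ✔
(9) 3e + 4h = 3(-13) + 4(15) = 21  ✔

Yes — all constraints hold.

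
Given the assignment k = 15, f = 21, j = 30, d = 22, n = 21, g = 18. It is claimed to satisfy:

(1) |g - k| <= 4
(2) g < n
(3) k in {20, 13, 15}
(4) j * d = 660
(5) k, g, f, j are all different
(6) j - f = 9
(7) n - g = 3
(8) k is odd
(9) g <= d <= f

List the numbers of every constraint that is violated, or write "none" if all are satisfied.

Violated: 9.

(1) |18 - 15| = 3; 3 ≤ 4  OK
(2) g = 18, n = 21; 18 < 21  OK
(3) k = 15 is in {20, 13, 15}  OK
(4) j * d = 30 * 22 = 660  OK
(5) values 15, 18, 21, 30 are pairwise distinct  OK
(6) j - f = 30 - 21 = 9  OK
(7) n - g = 21 - 18 = 3  OK
(8) k = 15 is odd  OK
(9) values 18, 22, 21; d = 22 is not <= f = 21  FAIL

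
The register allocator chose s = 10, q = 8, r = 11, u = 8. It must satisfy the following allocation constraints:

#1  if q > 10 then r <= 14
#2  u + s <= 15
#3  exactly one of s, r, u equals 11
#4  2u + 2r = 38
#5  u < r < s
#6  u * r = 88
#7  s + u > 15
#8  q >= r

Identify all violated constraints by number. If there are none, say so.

Violated: 2, 5, and 8.

#1 q = 8, not > 10; antecedent false, conditional vacuously true — satisfied.
#2 u + s = 8 + 10 = 18; 18 > 15, bound 15 not met — violated.
#3 s=10, r=11, u=8; 1 of them equals 11 — satisfied.
#4 2u + 2r = 2(8) + 2(11) = 38 — satisfied.
#5 values 8, 11, 10; r = 11 is not < s = 10 — violated.
#6 u * r = 8 * 11 = 88 — satisfied.
#7 s + u = 10 + 8 = 18; 18 > 15 — satisfied.
#8 q = 8, r = 11; 8 < 11 (want ≥) — violated.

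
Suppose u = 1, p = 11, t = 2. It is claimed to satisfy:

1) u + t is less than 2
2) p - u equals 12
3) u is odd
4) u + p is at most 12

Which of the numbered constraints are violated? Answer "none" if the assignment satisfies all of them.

1) u + t = 1 + 2 = 3; 3 ≥ 2, bound 2 not met  false
2) p - u = 11 - 1 = 10, not 12  false
3) u = 1 is odd  true
4) u + p = 1 + 11 = 12; 12 ≤ 12  true

Constraints 1 and 2 are violated.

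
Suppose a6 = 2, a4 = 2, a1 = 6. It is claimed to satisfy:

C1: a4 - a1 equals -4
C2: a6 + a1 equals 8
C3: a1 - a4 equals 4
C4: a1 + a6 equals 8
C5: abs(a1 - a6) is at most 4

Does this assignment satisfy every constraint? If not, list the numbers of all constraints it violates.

C1: a4 - a1 = 2 - 6 = -4 — OK.
C2: a6 + a1 = 2 + 6 = 8 — OK.
C3: a1 - a4 = 6 - 2 = 4 — OK.
C4: a1 + a6 = 6 + 2 = 8 — OK.
C5: abs(6 - 2) = 4; 4 ≤ 4 — OK.

The assignment satisfies every constraint.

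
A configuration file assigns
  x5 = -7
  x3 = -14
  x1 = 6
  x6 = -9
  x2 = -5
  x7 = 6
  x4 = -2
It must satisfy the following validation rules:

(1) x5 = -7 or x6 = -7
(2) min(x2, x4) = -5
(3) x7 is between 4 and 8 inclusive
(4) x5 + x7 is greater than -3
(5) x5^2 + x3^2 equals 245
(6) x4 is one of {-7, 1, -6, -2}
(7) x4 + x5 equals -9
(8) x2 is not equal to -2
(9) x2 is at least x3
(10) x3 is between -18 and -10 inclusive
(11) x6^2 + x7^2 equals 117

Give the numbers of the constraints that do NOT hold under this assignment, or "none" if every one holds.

The assignment satisfies every constraint.

(1) x5 = -7 = -7 (first disjunct)  ✓
(2) min(-5, -2) = -5  ✓
(3) x7 = 6 lies in [4, 8]  ✓
(4) x5 + x7 = -7 + 6 = -1; -1 > -3  ✓
(5) x5^2 + x3^2 = (-7)^2 + (-14)^2 = 49 + 196 = 245  ✓
(6) x4 = -2 is in {-7, 1, -6, -2}  ✓
(7) x4 + x5 = -2 + (-7) = -9  ✓
(8) x2 = -5, and -5 ≠ -2  ✓
(9) x2 = -5, x3 = -14; -5 ≥ -14  ✓
(10) x3 = -14 lies in [-18, -10]  ✓
(11) x6^2 + x7^2 = (-9)^2 + 6^2 = 81 + 36 = 117  ✓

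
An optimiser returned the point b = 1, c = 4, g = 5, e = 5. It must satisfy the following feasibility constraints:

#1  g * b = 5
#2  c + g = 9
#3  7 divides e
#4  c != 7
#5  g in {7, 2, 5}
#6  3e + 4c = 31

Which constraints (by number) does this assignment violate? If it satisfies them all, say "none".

Violated: 3.

#1 g * b = 5 * 1 = 5  OK
#2 c + g = 4 + 5 = 9  OK
#3 5 = 7*0 + 5, so 7 does not divide 5  FAIL
#4 c = 4, and 4 ≠ 7  OK
#5 g = 5 is in {7, 2, 5}  OK
#6 3e + 4c = 3(5) + 4(4) = 31  OK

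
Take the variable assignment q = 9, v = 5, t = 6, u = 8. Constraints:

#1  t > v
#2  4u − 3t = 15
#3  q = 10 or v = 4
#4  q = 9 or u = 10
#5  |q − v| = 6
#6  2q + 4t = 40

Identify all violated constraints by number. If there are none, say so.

Constraints 2, 3, 5, and 6 are violated.

#1 t = 6, v = 5; 6 > 5 — holds.
#2 4u − 3t = 4(8) − 3(6) = 14, not 15 — fails.
#3 q = 9 ≠ 10 and v = 5 ≠ 4; both disjuncts false — fails.
#4 q = 9 = 9 (first disjunct) — holds.
#5 |9 − 5| = 4, not 6 — fails.
#6 2q + 4t = 2(9) + 4(6) = 42, not 40 — fails.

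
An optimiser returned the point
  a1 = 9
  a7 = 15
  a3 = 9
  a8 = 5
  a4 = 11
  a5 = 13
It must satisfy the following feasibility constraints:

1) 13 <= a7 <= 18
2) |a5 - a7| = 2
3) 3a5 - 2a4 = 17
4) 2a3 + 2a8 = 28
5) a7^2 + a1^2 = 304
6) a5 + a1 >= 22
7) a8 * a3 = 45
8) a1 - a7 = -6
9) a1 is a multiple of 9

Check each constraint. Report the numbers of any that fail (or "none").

The assignment fails constraint 5.

1) a7 = 15 lies in [13, 18]  ✓
2) |13 - 15| = 2  ✓
3) 3a5 - 2a4 = 3(13) - 2(11) = 17  ✓
4) 2a3 + 2a8 = 2(9) + 2(5) = 28  ✓
5) a7^2 + a1^2 = 15^2 + 9^2 = 225 + 81 = 306, not 304  ✗
6) a5 + a1 = 13 + 9 = 22; 22 ≥ 22  ✓
7) a8 * a3 = 5 * 9 = 45  ✓
8) a1 - a7 = 9 - 15 = -6  ✓
9) 9 / 9 = 1, so 9 divides 9  ✓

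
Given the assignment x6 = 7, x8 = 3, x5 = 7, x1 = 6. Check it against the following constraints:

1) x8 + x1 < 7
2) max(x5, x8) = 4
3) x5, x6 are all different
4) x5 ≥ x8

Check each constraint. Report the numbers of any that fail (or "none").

1) x8 + x1 = 3 + 6 = 9; 9 ≥ 7, bound 7 not met — fails.
2) max(7, 3) = 7, not 4 — fails.
3) x5 = x6 = 7, not all different — fails.
4) x5 = 7, x8 = 3; 7 ≥ 3 — holds.

Constraints 1, 2, 3 are violated.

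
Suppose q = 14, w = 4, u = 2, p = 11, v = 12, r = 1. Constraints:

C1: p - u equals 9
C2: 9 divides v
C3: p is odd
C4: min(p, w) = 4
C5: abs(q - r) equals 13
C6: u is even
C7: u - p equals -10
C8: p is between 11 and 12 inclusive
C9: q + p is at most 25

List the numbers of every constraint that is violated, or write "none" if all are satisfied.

Violated: 2, 7.

C1: p - u = 11 - 2 = 9 — OK.
C2: 12 = 9*1 + 3, so 9 does not divide 12 — violated.
C3: p = 11 is odd — OK.
C4: min(11, 4) = 4 — OK.
C5: abs(14 - 1) = 13 — OK.
C6: u = 2 is even — OK.
C7: u - p = 2 - 11 = -9, not -10 — violated.
C8: p = 11 lies in [11, 12] — OK.
C9: q + p = 14 + 11 = 25; 25 ≤ 25 — OK.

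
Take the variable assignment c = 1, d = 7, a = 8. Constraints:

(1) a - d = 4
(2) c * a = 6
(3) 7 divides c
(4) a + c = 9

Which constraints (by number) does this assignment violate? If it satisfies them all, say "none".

(1) a - d = 8 - 7 = 1, not 4  no
(2) c * a = 1 * 8 = 8, not 6  no
(3) 1 = 7*0 + 1, so 7 does not divide 1  no
(4) a + c = 8 + 1 = 9  yes

Constraints 1, 2, and 3 do not hold.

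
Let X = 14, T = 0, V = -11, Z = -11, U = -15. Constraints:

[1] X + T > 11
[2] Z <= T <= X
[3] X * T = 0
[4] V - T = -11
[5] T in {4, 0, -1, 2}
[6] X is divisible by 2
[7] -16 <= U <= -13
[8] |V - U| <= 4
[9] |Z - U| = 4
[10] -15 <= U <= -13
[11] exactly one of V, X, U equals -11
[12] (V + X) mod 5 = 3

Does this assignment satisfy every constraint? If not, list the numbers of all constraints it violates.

[1] X + T = 14 + 0 = 14; 14 > 11  yes
[2] values -11 <= 0 <= 14  yes
[3] X * T = 14 * 0 = 0  yes
[4] V - T = -11 - 0 = -11  yes
[5] T = 0 is in {4, 0, -1, 2}  yes
[6] 14 / 2 = 7, so 2 divides 14  yes
[7] U = -15 lies in [-16, -13]  yes
[8] |-11 - (-15)| = 4; 4 ≤ 4  yes
[9] |-11 - (-15)| = 4  yes
[10] U = -15 lies in [-15, -13]  yes
[11] V=-11, X=14, U=-15; 1 of them equals -11  yes
[12] V + X = 3; 3 mod 5 = 3  yes

Yes — all constraints hold.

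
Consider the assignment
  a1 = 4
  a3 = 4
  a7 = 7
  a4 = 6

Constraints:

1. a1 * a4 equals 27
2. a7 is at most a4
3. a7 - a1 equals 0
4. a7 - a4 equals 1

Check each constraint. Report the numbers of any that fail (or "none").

The assignment fails constraints 1, 2, and 3.

1. a1 * a4 = 4 * 6 = 24, not 27  FAIL
2. a7 = 7, a4 = 6; 7 > 6 (want ≤)  FAIL
3. a7 - a1 = 7 - 4 = 3, not 0  FAIL
4. a7 - a4 = 7 - 6 = 1  OK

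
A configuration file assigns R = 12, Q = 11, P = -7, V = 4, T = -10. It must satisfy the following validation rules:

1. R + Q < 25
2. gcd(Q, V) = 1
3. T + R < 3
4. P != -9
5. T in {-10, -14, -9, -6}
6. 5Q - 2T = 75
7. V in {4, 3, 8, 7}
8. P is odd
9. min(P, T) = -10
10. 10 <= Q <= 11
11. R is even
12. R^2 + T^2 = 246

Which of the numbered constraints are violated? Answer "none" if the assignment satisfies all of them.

1. R + Q = 12 + 11 = 23; 23 < 25 — holds.
2. gcd(11, 4) = 1 — holds.
3. T + R = -10 + 12 = 2; 2 < 3 — holds.
4. P = -7, and -7 ≠ -9 — holds.
5. T = -10 is in {-10, -14, -9, -6} — holds.
6. 5Q - 2T = 5(11) - 2(-10) = 75 — holds.
7. V = 4 is in {4, 3, 8, 7} — holds.
8. P = -7 is odd — holds.
9. min(-7, -10) = -10 — holds.
10. Q = 11 lies in [10, 11] — holds.
11. R = 12 is even — holds.
12. R^2 + T^2 = 12^2 + (-10)^2 = 144 + 100 = 244, not 246 — fails.

No — constraint 12 is not satisfied.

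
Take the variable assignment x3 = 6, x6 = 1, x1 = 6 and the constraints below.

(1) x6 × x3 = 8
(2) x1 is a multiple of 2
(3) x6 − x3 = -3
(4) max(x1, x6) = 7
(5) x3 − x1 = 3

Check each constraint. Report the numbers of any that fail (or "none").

Constraints 1, 3, 4, 5 do not hold.

(1) x6 × x3 = 1 × 6 = 6, not 8 — fails.
(2) 6 / 2 = 3, so 2 divides 6 — holds.
(3) x6 − x3 = 1 − 6 = -5, not -3 — fails.
(4) max(6, 1) = 6, not 7 — fails.
(5) x3 − x1 = 6 − 6 = 0, not 3 — fails.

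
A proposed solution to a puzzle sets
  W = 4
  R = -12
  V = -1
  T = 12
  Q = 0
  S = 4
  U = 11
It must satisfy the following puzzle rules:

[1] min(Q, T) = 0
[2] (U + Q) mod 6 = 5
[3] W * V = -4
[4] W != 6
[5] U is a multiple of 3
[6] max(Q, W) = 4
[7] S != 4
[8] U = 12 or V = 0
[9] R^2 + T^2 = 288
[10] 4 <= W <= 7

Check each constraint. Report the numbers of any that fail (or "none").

[1] min(0, 12) = 0  yes
[2] U + Q = 11; 11 mod 6 = 5  yes
[3] W * V = 4 * (-1) = -4  yes
[4] W = 4, and 4 ≠ 6  yes
[5] 11 = 3*3 + 2, so 3 does not divide 11  no
[6] max(0, 4) = 4  yes
[7] S = 4, but 4 is required to differ  no
[8] U = 11 ≠ 12 and V = -1 ≠ 0; both disjuncts false  no
[9] R^2 + T^2 = (-12)^2 + 12^2 = 144 + 144 = 288  yes
[10] W = 4 lies in [4, 7]  yes

Violated: 5, 7, and 8.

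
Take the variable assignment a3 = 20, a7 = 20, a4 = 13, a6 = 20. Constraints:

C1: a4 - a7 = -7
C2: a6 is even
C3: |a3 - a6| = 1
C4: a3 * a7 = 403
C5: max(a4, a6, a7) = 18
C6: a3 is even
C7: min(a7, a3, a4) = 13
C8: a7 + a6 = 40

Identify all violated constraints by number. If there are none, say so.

C1: a4 - a7 = 13 - 20 = -7 — satisfied.
C2: a6 = 20 is even — satisfied.
C3: |20 - 20| = 0, not 1 — violated.
C4: a3 * a7 = 20 * 20 = 400, not 403 — violated.
C5: max(13, 20, 20) = 20, not 18 — violated.
C6: a3 = 20 is even — satisfied.
C7: min(20, 20, 13) = 13 — satisfied.
C8: a7 + a6 = 20 + 20 = 40 — satisfied.

The assignment fails constraints 3, 4, and 5.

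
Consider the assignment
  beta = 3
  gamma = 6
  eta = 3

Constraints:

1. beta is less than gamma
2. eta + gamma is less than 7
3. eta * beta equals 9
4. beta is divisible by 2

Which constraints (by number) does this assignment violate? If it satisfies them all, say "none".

No — constraints 2, 4 are not satisfied.

1. beta = 3, gamma = 6; 3 < 6 — holds.
2. eta + gamma = 3 + 6 = 9; 9 ≥ 7, bound 7 not met — fails.
3. eta * beta = 3 * 3 = 9 — holds.
4. 3 = 2*1 + 1, so 2 does not divide 3 — fails.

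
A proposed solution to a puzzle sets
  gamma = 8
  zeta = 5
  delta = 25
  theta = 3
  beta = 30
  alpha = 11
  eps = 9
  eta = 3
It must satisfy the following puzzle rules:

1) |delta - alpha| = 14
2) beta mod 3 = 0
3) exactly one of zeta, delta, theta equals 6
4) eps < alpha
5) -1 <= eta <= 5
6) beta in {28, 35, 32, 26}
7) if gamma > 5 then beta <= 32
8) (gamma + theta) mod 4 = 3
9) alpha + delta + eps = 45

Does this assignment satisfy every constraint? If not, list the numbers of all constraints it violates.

Constraints 3 and 6 do not hold.

1) |25 - 11| = 14 — satisfied.
2) 30 mod 3 = 0 — satisfied.
3) zeta=5, delta=25, theta=3; 0 of them equal 6, not exactly one — violated.
4) eps = 9, alpha = 11; 9 < 11 — satisfied.
5) eta = 3 lies in [-1, 5] — satisfied.
6) beta = 30 is not in {28, 35, 32, 26} — violated.
7) gamma = 8 > 5, so we need beta ≤ 32; beta = 30 ≤ 32 — satisfied.
8) gamma + theta = 11; 11 mod 4 = 3 — satisfied.
9) alpha + delta + eps = 11 + 25 + 9 = 45 — satisfied.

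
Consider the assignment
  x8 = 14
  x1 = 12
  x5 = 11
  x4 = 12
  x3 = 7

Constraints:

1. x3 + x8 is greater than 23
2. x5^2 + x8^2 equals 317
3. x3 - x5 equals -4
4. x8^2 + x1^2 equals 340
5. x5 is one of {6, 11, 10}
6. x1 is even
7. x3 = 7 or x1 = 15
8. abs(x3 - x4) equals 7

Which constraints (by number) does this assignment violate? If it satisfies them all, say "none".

Violated: 1, 8.

1. x3 + x8 = 7 + 14 = 21; 21 ≤ 23, bound 23 not met  ✘
2. x5^2 + x8^2 = 11^2 + 14^2 = 121 + 196 = 317  ✔
3. x3 - x5 = 7 - 11 = -4  ✔
4. x8^2 + x1^2 = 14^2 + 12^2 = 196 + 144 = 340  ✔
5. x5 = 11 is in {6, 11, 10}  ✔
6. x1 = 12 is even  ✔
7. x3 = 7 = 7 (first disjunct)  ✔
8. abs(7 - 12) = 5, not 7  ✘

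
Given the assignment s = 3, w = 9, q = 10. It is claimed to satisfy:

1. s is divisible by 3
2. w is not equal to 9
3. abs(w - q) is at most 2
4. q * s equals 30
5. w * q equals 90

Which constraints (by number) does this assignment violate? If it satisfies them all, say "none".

1. 3 / 3 = 1, so 3 divides 3  ✓
2. w = 9, but 9 is required to differ  ✗
3. abs(9 - 10) = 1; 1 ≤ 2  ✓
4. q * s = 10 * 3 = 30  ✓
5. w * q = 9 * 10 = 90  ✓

Violated: 2.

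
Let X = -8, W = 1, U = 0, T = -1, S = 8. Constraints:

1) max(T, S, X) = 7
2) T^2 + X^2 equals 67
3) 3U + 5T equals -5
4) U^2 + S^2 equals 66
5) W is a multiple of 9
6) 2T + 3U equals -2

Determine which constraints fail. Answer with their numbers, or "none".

Violated: 1, 2, 4, and 5.

1) max(-1, 8, -8) = 8, not 7 — fails.
2) T^2 + X^2 = (-1)^2 + (-8)^2 = 1 + 64 = 65, not 67 — fails.
3) 3U + 5T = 3(0) + 5(-1) = -5 — holds.
4) U^2 + S^2 = 0^2 + 8^2 = 0 + 64 = 64, not 66 — fails.
5) 1 = 9*0 + 1, so 9 does not divide 1 — fails.
6) 2T + 3U = 2(-1) + 3(0) = -2 — holds.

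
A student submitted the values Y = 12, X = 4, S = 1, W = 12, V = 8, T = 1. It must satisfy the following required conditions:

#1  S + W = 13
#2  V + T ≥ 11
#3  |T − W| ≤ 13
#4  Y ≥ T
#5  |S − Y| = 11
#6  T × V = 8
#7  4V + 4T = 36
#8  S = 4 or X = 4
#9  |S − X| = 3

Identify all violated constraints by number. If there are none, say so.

#1 S + W = 1 + 12 = 13 — satisfied.
#2 V + T = 8 + 1 = 9; 9 < 11, bound 11 not met — violated.
#3 |1 − 12| = 11; 11 ≤ 13 — satisfied.
#4 Y = 12, T = 1; 12 ≥ 1 — satisfied.
#5 |1 − 12| = 11 — satisfied.
#6 T × V = 1 × 8 = 8 — satisfied.
#7 4V + 4T = 4(8) + 4(1) = 36 — satisfied.
#8 S = 1 ≠ 4, but X = 4 = 4 (second disjunct) — satisfied.
#9 |1 − 4| = 3 — satisfied.

Constraint 2 is violated.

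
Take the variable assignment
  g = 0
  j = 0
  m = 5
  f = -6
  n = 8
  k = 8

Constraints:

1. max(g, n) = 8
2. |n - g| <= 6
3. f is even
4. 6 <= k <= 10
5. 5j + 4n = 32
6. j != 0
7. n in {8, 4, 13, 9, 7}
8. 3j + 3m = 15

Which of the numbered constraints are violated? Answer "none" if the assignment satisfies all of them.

The assignment fails constraints 2 and 6.

1. max(0, 8) = 8 — OK.
2. |8 - 0| = 8; 8 > 6, exceeds bound 6 — violated.
3. f = -6 is even — OK.
4. k = 8 lies in [6, 10] — OK.
5. 5j + 4n = 5(0) + 4(8) = 32 — OK.
6. j = 0, but 0 is required to differ — violated.
7. n = 8 is in {8, 4, 13, 9, 7} — OK.
8. 3j + 3m = 3(0) + 3(5) = 15 — OK.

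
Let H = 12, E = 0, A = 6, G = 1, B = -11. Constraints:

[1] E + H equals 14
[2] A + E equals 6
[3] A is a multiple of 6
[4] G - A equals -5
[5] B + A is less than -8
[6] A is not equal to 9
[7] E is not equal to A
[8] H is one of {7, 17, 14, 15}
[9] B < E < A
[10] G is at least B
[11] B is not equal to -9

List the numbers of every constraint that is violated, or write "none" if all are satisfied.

Constraints 1, 5, and 8 do not hold.

[1] E + H = 0 + 12 = 12, not 14  ✘
[2] A + E = 6 + 0 = 6  ✔
[3] 6 / 6 = 1, so 6 divides 6  ✔
[4] G - A = 1 - 6 = -5  ✔
[5] B + A = -11 + 6 = -5; -5 ≥ -8, bound -8 not met  ✘
[6] A = 6, and 6 ≠ 9  ✔
[7] E = 0, A = 6; distinct  ✔
[8] H = 12 is not in {7, 17, 14, 15}  ✘
[9] values -11 < 0 < 6  ✔
[10] G = 1, B = -11; 1 ≥ -11  ✔
[11] B = -11, and -11 ≠ -9  ✔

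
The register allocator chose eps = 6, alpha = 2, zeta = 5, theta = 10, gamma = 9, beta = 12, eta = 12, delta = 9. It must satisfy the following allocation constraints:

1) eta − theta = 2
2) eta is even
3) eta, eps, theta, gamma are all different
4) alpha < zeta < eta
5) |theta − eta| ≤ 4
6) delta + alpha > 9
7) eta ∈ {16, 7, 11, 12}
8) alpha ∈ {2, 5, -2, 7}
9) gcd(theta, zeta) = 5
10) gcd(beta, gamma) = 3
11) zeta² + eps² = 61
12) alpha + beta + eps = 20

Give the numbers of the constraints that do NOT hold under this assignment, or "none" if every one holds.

1) eta − theta = 12 − 10 = 2 — holds.
2) eta = 12 is even — holds.
3) values 12, 6, 10, 9 are pairwise distinct — holds.
4) values 2 < 5 < 12 — holds.
5) |10 − 12| = 2; 2 ≤ 4 — holds.
6) delta + alpha = 9 + 2 = 11; 11 > 9 — holds.
7) eta = 12 is in {16, 7, 11, 12} — holds.
8) alpha = 2 is in {2, 5, -2, 7} — holds.
9) gcd(10, 5) = 5 — holds.
10) gcd(12, 9) = 3 — holds.
11) zeta² + eps² = 5² + 6² = 25 + 36 = 61 — holds.
12) alpha + beta + eps = 2 + 12 + 6 = 20 — holds.

None — every constraint holds.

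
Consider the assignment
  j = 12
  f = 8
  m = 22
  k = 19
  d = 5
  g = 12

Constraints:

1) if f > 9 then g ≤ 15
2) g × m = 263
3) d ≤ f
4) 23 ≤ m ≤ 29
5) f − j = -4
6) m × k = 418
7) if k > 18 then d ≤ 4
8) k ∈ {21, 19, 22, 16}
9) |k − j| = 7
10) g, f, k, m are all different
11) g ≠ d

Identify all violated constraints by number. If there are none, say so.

No — constraints 2, 4, and 7 are not satisfied.

1) f = 8, not > 9; antecedent false, conditional vacuously true — satisfied.
2) g × m = 12 × 22 = 264, not 263 — violated.
3) d = 5, f = 8; 5 ≤ 8 — satisfied.
4) m = 22 is outside [23, 29] — violated.
5) f − j = 8 − 12 = -4 — satisfied.
6) m × k = 22 × 19 = 418 — satisfied.
7) k = 19 > 18, so we need d ≤ 4; but d = 5 > 4 — violated.
8) k = 19 is in {21, 19, 22, 16} — satisfied.
9) |19 − 12| = 7 — satisfied.
10) values 12, 8, 19, 22 are pairwise distinct — satisfied.
11) g = 12, d = 5; distinct — satisfied.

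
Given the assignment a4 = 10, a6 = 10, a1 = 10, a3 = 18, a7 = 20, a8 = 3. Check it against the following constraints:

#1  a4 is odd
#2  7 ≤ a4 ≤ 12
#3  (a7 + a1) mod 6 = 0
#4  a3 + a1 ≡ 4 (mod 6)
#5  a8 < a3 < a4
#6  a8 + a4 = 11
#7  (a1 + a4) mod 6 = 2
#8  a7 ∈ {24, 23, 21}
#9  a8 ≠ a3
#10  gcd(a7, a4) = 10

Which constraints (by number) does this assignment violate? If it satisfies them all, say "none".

#1 a4 = 10 is even — violated.
#2 a4 = 10 lies in [7, 12] — OK.
#3 a7 + a1 = 30; 30 mod 6 = 0 — OK.
#4 a3 + a1 = 28; 28 mod 6 = 4 — OK.
#5 values 3, 18, 10; a3 = 18 is not < a4 = 10 — violated.
#6 a8 + a4 = 3 + 10 = 13, not 11 — violated.
#7 a1 + a4 = 20; 20 mod 6 = 2 — OK.
#8 a7 = 20 is not in {24, 23, 21} — violated.
#9 a8 = 3, a3 = 18; distinct — OK.
#10 gcd(20, 10) = 10 — OK.

The assignment fails constraints 1, 5, 6, and 8.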